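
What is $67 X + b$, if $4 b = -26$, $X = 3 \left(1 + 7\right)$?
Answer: $\frac{3203}{2} \approx 1601.5$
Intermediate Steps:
$X = 24$ ($X = 3 \cdot 8 = 24$)
$b = - \frac{13}{2}$ ($b = \frac{1}{4} \left(-26\right) = - \frac{13}{2} \approx -6.5$)
$67 X + b = 67 \cdot 24 - \frac{13}{2} = 1608 - \frac{13}{2} = \frac{3203}{2}$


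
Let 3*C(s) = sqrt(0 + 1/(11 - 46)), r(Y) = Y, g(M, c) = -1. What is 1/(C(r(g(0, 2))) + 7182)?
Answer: 2262330/16248054061 - 3*I*sqrt(35)/16248054061 ≈ 0.00013924 - 1.0923e-9*I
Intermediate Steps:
C(s) = I*sqrt(35)/105 (C(s) = sqrt(0 + 1/(11 - 46))/3 = sqrt(0 + 1/(-35))/3 = sqrt(0 - 1/35)/3 = sqrt(-1/35)/3 = (I*sqrt(35)/35)/3 = I*sqrt(35)/105)
1/(C(r(g(0, 2))) + 7182) = 1/(I*sqrt(35)/105 + 7182) = 1/(7182 + I*sqrt(35)/105)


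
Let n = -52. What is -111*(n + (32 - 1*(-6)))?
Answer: 1554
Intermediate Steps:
-111*(n + (32 - 1*(-6))) = -111*(-52 + (32 - 1*(-6))) = -111*(-52 + (32 + 6)) = -111*(-52 + 38) = -111*(-14) = 1554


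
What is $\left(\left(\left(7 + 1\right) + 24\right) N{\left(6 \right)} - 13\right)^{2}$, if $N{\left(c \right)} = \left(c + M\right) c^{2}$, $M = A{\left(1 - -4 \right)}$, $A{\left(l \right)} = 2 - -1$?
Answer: $107226025$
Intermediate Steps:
$A{\left(l \right)} = 3$ ($A{\left(l \right)} = 2 + 1 = 3$)
$M = 3$
$N{\left(c \right)} = c^{2} \left(3 + c\right)$ ($N{\left(c \right)} = \left(c + 3\right) c^{2} = \left(3 + c\right) c^{2} = c^{2} \left(3 + c\right)$)
$\left(\left(\left(7 + 1\right) + 24\right) N{\left(6 \right)} - 13\right)^{2} = \left(\left(\left(7 + 1\right) + 24\right) 6^{2} \left(3 + 6\right) - 13\right)^{2} = \left(\left(8 + 24\right) 36 \cdot 9 - 13\right)^{2} = \left(32 \cdot 324 - 13\right)^{2} = \left(10368 - 13\right)^{2} = 10355^{2} = 107226025$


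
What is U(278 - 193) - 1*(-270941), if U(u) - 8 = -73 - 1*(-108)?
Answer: 270984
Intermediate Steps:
U(u) = 43 (U(u) = 8 + (-73 - 1*(-108)) = 8 + (-73 + 108) = 8 + 35 = 43)
U(278 - 193) - 1*(-270941) = 43 - 1*(-270941) = 43 + 270941 = 270984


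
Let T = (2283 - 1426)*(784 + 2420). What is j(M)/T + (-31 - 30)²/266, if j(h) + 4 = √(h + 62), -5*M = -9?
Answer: 2554306231/182597562 + √1595/13729140 ≈ 13.989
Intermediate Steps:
T = 2745828 (T = 857*3204 = 2745828)
M = 9/5 (M = -⅕*(-9) = 9/5 ≈ 1.8000)
j(h) = -4 + √(62 + h) (j(h) = -4 + √(h + 62) = -4 + √(62 + h))
j(M)/T + (-31 - 30)²/266 = (-4 + √(62 + 9/5))/2745828 + (-31 - 30)²/266 = (-4 + √(319/5))*(1/2745828) + (-61)²*(1/266) = (-4 + √1595/5)*(1/2745828) + 3721*(1/266) = (-1/686457 + √1595/13729140) + 3721/266 = 2554306231/182597562 + √1595/13729140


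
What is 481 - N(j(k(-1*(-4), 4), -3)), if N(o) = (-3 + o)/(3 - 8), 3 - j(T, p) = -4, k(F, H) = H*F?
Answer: 2409/5 ≈ 481.80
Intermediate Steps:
k(F, H) = F*H
j(T, p) = 7 (j(T, p) = 3 - 1*(-4) = 3 + 4 = 7)
N(o) = 3/5 - o/5 (N(o) = (-3 + o)/(-5) = (-3 + o)*(-1/5) = 3/5 - o/5)
481 - N(j(k(-1*(-4), 4), -3)) = 481 - (3/5 - 1/5*7) = 481 - (3/5 - 7/5) = 481 - 1*(-4/5) = 481 + 4/5 = 2409/5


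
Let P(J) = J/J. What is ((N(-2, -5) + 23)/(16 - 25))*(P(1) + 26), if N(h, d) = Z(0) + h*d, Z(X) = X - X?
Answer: -99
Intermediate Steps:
Z(X) = 0
N(h, d) = d*h (N(h, d) = 0 + h*d = 0 + d*h = d*h)
P(J) = 1
((N(-2, -5) + 23)/(16 - 25))*(P(1) + 26) = ((-5*(-2) + 23)/(16 - 25))*(1 + 26) = ((10 + 23)/(-9))*27 = (33*(-1/9))*27 = -11/3*27 = -99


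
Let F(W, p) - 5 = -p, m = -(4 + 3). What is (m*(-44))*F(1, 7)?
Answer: -616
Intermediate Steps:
m = -7 (m = -1*7 = -7)
F(W, p) = 5 - p
(m*(-44))*F(1, 7) = (-7*(-44))*(5 - 1*7) = 308*(5 - 7) = 308*(-2) = -616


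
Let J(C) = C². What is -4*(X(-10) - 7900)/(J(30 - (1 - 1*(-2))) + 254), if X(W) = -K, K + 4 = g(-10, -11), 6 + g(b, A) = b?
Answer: 31520/983 ≈ 32.065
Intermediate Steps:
g(b, A) = -6 + b
K = -20 (K = -4 + (-6 - 10) = -4 - 16 = -20)
X(W) = 20 (X(W) = -1*(-20) = 20)
-4*(X(-10) - 7900)/(J(30 - (1 - 1*(-2))) + 254) = -4*(20 - 7900)/((30 - (1 - 1*(-2)))² + 254) = -(-31520)/((30 - (1 + 2))² + 254) = -(-31520)/((30 - 1*3)² + 254) = -(-31520)/((30 - 3)² + 254) = -(-31520)/(27² + 254) = -(-31520)/(729 + 254) = -(-31520)/983 = -4*(-7880/983) = 31520/983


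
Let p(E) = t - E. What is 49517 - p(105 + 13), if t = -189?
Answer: 49824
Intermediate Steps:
p(E) = -189 - E
49517 - p(105 + 13) = 49517 - (-189 - (105 + 13)) = 49517 - (-189 - 1*118) = 49517 - (-189 - 118) = 49517 - 1*(-307) = 49517 + 307 = 49824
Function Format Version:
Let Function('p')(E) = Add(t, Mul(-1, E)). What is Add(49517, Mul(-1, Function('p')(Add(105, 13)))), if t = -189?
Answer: 49824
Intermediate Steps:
Function('p')(E) = Add(-189, Mul(-1, E))
Add(49517, Mul(-1, Function('p')(Add(105, 13)))) = Add(49517, Mul(-1, Add(-189, Mul(-1, Add(105, 13))))) = Add(49517, Mul(-1, Add(-189, Mul(-1, 118)))) = Add(49517, Mul(-1, Add(-189, -118))) = Add(49517, Mul(-1, -307)) = Add(49517, 307) = 49824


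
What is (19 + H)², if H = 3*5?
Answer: 1156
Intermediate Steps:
H = 15
(19 + H)² = (19 + 15)² = 34² = 1156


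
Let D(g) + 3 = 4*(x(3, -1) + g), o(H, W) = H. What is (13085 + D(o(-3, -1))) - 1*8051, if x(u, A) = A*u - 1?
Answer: 5003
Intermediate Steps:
x(u, A) = -1 + A*u
D(g) = -19 + 4*g (D(g) = -3 + 4*((-1 - 1*3) + g) = -3 + 4*((-1 - 3) + g) = -3 + 4*(-4 + g) = -3 + (-16 + 4*g) = -19 + 4*g)
(13085 + D(o(-3, -1))) - 1*8051 = (13085 + (-19 + 4*(-3))) - 1*8051 = (13085 + (-19 - 12)) - 8051 = (13085 - 31) - 8051 = 13054 - 8051 = 5003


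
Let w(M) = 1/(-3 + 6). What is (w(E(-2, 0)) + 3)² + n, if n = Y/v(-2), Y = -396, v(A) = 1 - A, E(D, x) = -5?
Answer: -1088/9 ≈ -120.89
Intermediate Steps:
w(M) = ⅓ (w(M) = 1/3 = ⅓)
n = -132 (n = -396/(1 - 1*(-2)) = -396/(1 + 2) = -396/3 = -396*⅓ = -132)
(w(E(-2, 0)) + 3)² + n = (⅓ + 3)² - 132 = (10/3)² - 132 = 100/9 - 132 = -1088/9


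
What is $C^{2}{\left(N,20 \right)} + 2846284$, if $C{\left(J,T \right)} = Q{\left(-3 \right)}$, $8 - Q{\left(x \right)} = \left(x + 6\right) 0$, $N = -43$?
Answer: $2846348$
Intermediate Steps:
$Q{\left(x \right)} = 8$ ($Q{\left(x \right)} = 8 - \left(x + 6\right) 0 = 8 - \left(6 + x\right) 0 = 8 - 0 = 8 + 0 = 8$)
$C{\left(J,T \right)} = 8$
$C^{2}{\left(N,20 \right)} + 2846284 = 8^{2} + 2846284 = 64 + 2846284 = 2846348$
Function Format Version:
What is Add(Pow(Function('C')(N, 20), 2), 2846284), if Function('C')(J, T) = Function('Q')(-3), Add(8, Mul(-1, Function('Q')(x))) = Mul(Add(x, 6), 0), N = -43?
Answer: 2846348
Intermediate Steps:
Function('Q')(x) = 8 (Function('Q')(x) = Add(8, Mul(-1, Mul(Add(x, 6), 0))) = Add(8, Mul(-1, Mul(Add(6, x), 0))) = Add(8, Mul(-1, 0)) = Add(8, 0) = 8)
Function('C')(J, T) = 8
Add(Pow(Function('C')(N, 20), 2), 2846284) = Add(Pow(8, 2), 2846284) = Add(64, 2846284) = 2846348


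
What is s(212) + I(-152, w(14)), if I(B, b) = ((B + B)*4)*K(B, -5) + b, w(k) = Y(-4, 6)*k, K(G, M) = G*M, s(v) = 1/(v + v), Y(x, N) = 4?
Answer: -391820095/424 ≈ -9.2410e+5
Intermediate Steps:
s(v) = 1/(2*v)
w(k) = 4*k
I(B, b) = b - 40*B² (I(B, b) = ((B + B)*4)*(B*(-5)) + b = ((2*B)*4)*(-5*B) + b = (8*B)*(-5*B) + b = -40*B² + b = b - 40*B²)
s(212) + I(-152, w(14)) = (½)/212 + (4*14 - 40*(-152)²) = (½)*(1/212) + (56 - 40*23104) = 1/424 + (56 - 924160) = 1/424 - 924104 = -391820095/424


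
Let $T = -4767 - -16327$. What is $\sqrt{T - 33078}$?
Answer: $i \sqrt{21518} \approx 146.69 i$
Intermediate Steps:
$T = 11560$ ($T = -4767 + 16327 = 11560$)
$\sqrt{T - 33078} = \sqrt{11560 - 33078} = \sqrt{-21518} = i \sqrt{21518}$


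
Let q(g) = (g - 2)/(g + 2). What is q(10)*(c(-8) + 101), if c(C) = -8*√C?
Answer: 202/3 - 32*I*√2/3 ≈ 67.333 - 15.085*I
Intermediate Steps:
q(g) = (-2 + g)/(2 + g)
q(10)*(c(-8) + 101) = ((-2 + 10)/(2 + 10))*(-16*I*√2 + 101) = (8/12)*(-16*I*√2 + 101) = ((1/12)*8)*(-16*I*√2 + 101) = 2*(101 - 16*I*√2)/3 = 202/3 - 32*I*√2/3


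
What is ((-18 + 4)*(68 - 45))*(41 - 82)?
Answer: 13202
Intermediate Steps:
((-18 + 4)*(68 - 45))*(41 - 82) = -14*23*(-41) = -322*(-41) = 13202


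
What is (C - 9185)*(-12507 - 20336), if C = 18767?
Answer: -314701626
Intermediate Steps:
(C - 9185)*(-12507 - 20336) = (18767 - 9185)*(-12507 - 20336) = 9582*(-32843) = -314701626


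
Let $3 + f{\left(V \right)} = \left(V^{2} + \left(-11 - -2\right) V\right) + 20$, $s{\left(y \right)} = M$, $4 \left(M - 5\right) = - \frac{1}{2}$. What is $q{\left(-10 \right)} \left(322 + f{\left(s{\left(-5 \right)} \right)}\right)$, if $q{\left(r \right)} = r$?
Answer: $- \frac{102045}{32} \approx -3188.9$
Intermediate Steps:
$M = \frac{39}{8}$ ($M = 5 + \frac{\left(-1\right) \frac{1}{2}}{4} = 5 + \frac{1}{4} \left(- \frac{1}{2}\right) = 5 - \frac{1}{8} = \frac{39}{8} \approx 4.875$)
$s{\left(y \right)} = \frac{39}{8}$
$f{\left(V \right)} = 17 + V^{2} - 9 V$ ($f{\left(V \right)} = -3 + \left(\left(V^{2} + \left(-11 - -2\right) V\right) + 20\right) = -3 + \left(\left(V^{2} + \left(-11 + 2\right) V\right) + 20\right) = -3 + \left(\left(V^{2} - 9 V\right) + 20\right) = -3 + \left(20 + V^{2} - 9 V\right) = 17 + V^{2} - 9 V$)
$q{\left(-10 \right)} \left(322 + f{\left(s{\left(-5 \right)} \right)}\right) = - 10 \left(322 + \left(17 + \left(\frac{39}{8}\right)^{2} - \frac{351}{8}\right)\right) = - 10 \left(322 + \left(17 + \frac{1521}{64} - \frac{351}{8}\right)\right) = - 10 \left(322 - \frac{199}{64}\right) = \left(-10\right) \frac{20409}{64} = - \frac{102045}{32}$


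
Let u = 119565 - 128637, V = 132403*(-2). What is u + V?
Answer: -273878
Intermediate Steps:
V = -264806
u = -9072
u + V = -9072 - 264806 = -273878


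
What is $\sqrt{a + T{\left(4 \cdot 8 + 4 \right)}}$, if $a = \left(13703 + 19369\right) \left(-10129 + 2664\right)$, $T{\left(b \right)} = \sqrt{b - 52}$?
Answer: $2 \sqrt{-61720620 + i} \approx 0.00012729 + 15713.0 i$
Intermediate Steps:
$T{\left(b \right)} = \sqrt{-52 + b}$
$a = -246882480$ ($a = 33072 \left(-7465\right) = -246882480$)
$\sqrt{a + T{\left(4 \cdot 8 + 4 \right)}} = \sqrt{-246882480 + \sqrt{-52 + \left(4 \cdot 8 + 4\right)}} = \sqrt{-246882480 + \sqrt{-52 + \left(32 + 4\right)}} = \sqrt{-246882480 + \sqrt{-52 + 36}} = \sqrt{-246882480 + \sqrt{-16}} = \sqrt{-246882480 + 4 i}$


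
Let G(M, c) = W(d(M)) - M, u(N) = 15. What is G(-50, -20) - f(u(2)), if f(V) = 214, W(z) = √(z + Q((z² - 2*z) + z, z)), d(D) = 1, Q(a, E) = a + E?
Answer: -164 + √2 ≈ -162.59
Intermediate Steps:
Q(a, E) = E + a
W(z) = √(z + z²) (W(z) = √(z + (z + ((z² - 2*z) + z))) = √(z + (z + (z² - z))) = √(z + z²))
G(M, c) = √2 - M (G(M, c) = √(1*(1 + 1)) - M = √(1*2) - M = √2 - M)
G(-50, -20) - f(u(2)) = (√2 - 1*(-50)) - 1*214 = (√2 + 50) - 214 = (50 + √2) - 214 = -164 + √2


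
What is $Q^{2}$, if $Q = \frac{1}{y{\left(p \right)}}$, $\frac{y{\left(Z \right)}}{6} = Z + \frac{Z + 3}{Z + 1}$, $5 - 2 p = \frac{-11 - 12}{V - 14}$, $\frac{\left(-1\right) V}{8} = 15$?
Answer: $\frac{1670356900}{962111842129} \approx 0.0017361$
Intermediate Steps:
$V = -120$ ($V = \left(-8\right) 15 = -120$)
$p = \frac{647}{268}$ ($p = \frac{5}{2} - \frac{\left(-11 - 12\right) \frac{1}{-120 - 14}}{2} = \frac{5}{2} - \frac{\left(-23\right) \frac{1}{-134}}{2} = \frac{5}{2} - \frac{\left(-23\right) \left(- \frac{1}{134}\right)}{2} = \frac{5}{2} - \frac{23}{268} = \frac{647}{268} \approx 2.4142$)
$y{\left(Z \right)} = 6 Z + \frac{6 \left(3 + Z\right)}{1 + Z}$ ($y{\left(Z \right)} = 6 \left(Z + \frac{Z + 3}{Z + 1}\right) = 6 \left(Z + \frac{3 + Z}{1 + Z}\right) = 6 Z + \frac{6 \left(3 + Z\right)}{1 + Z}$)
$Q = \frac{40870}{980873}$ ($Q = \frac{1}{6 \frac{1}{1 + \frac{647}{268}} \left(3 + \left(\frac{647}{268}\right)^{2} + 2 \cdot \frac{647}{268}\right)} = \frac{1}{6 \frac{1}{\frac{915}{268}} \left(3 + \frac{418609}{71824} + \frac{647}{134}\right)} = \frac{1}{6 \cdot \frac{268}{915} \cdot \frac{980873}{71824}} = \frac{1}{\frac{980873}{40870}} = \frac{40870}{980873} \approx 0.041667$)
$Q^{2} = \left(\frac{40870}{980873}\right)^{2} = \frac{1670356900}{962111842129}$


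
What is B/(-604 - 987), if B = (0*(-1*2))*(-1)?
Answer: 0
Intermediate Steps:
B = 0 (B = (0*(-2))*(-1) = 0*(-1) = 0)
B/(-604 - 987) = 0/(-604 - 987) = 0/(-1591) = -1/1591*0 = 0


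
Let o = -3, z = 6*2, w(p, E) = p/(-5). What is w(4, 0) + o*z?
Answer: -184/5 ≈ -36.800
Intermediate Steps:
w(p, E) = -p/5 (w(p, E) = p*(-⅕) = -p/5)
z = 12
w(4, 0) + o*z = -⅕*4 - 3*12 = -⅘ - 36 = -184/5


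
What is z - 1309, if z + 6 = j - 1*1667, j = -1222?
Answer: -4204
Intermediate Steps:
z = -2895 (z = -6 + (-1222 - 1*1667) = -6 + (-1222 - 1667) = -6 - 2889 = -2895)
z - 1309 = -2895 - 1309 = -4204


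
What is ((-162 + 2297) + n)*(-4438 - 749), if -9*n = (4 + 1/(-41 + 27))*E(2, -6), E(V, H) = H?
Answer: -11087830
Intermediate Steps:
n = 55/21 (n = -(4 + 1/(-41 + 27))*(-6)/9 = -(4 + 1/(-14))*(-6)/9 = -(4 - 1/14)*(-6)/9 = -55*(-6)/126 = -⅑*(-165/7) = 55/21 ≈ 2.6190)
((-162 + 2297) + n)*(-4438 - 749) = ((-162 + 2297) + 55/21)*(-4438 - 749) = (2135 + 55/21)*(-5187) = (44890/21)*(-5187) = -11087830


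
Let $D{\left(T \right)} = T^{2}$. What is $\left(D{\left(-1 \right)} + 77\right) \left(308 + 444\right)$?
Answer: $58656$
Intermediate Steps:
$\left(D{\left(-1 \right)} + 77\right) \left(308 + 444\right) = \left(\left(-1\right)^{2} + 77\right) \left(308 + 444\right) = \left(1 + 77\right) 752 = 78 \cdot 752 = 58656$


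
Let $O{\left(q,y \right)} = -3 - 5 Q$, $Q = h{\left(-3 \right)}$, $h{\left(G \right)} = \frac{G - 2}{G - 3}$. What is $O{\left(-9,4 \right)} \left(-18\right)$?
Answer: $129$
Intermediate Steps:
$h{\left(G \right)} = \frac{-2 + G}{-3 + G}$
$Q = \frac{5}{6}$ ($Q = \frac{-2 - 3}{-3 - 3} = \frac{1}{-6} \left(-5\right) = \left(- \frac{1}{6}\right) \left(-5\right) = \frac{5}{6} \approx 0.83333$)
$O{\left(q,y \right)} = - \frac{43}{6}$ ($O{\left(q,y \right)} = -3 - \frac{25}{6} = - \frac{43}{6}$)
$O{\left(-9,4 \right)} \left(-18\right) = \left(- \frac{43}{6}\right) \left(-18\right) = 129$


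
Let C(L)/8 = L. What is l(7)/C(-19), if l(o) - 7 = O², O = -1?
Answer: -1/19 ≈ -0.052632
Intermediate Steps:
C(L) = 8*L
l(o) = 8 (l(o) = 7 + (-1)² = 7 + 1 = 8)
l(7)/C(-19) = 8/((8*(-19))) = 8/(-152) = 8*(-1/152) = -1/19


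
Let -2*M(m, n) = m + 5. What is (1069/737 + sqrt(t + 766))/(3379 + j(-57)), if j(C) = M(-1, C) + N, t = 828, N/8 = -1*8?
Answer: 1069/2441681 + sqrt(1594)/3313 ≈ 0.012489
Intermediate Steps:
M(m, n) = -5/2 - m/2 (M(m, n) = -(m + 5)/2 = -(5 + m)/2 = -5/2 - m/2)
N = -64 (N = 8*(-1*8) = 8*(-8) = -64)
j(C) = -66 (j(C) = (-5/2 - 1/2*(-1)) - 64 = (-5/2 + 1/2) - 64 = -2 - 64 = -66)
(1069/737 + sqrt(t + 766))/(3379 + j(-57)) = (1069/737 + sqrt(828 + 766))/(3379 - 66) = (1069*(1/737) + sqrt(1594))/3313 = (1069/737 + sqrt(1594))*(1/3313) = 1069/2441681 + sqrt(1594)/3313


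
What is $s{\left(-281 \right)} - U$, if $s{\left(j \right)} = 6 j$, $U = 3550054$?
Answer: $-3551740$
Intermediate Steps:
$s{\left(-281 \right)} - U = 6 \left(-281\right) - 3550054 = -1686 - 3550054 = -3551740$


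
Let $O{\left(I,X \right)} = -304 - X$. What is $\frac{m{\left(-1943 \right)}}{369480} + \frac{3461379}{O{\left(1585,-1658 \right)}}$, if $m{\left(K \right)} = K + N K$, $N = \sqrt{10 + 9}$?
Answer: $\frac{639453841049}{250137960} - \frac{1943 \sqrt{19}}{369480} \approx 2556.4$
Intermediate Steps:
$N = \sqrt{19} \approx 4.3589$
$m{\left(K \right)} = K + K \sqrt{19}$ ($m{\left(K \right)} = K + \sqrt{19} K = K + K \sqrt{19}$)
$\frac{m{\left(-1943 \right)}}{369480} + \frac{3461379}{O{\left(1585,-1658 \right)}} = \frac{\left(-1943\right) \left(1 + \sqrt{19}\right)}{369480} + \frac{3461379}{-304 - -1658} = \left(-1943 - 1943 \sqrt{19}\right) \frac{1}{369480} + \frac{3461379}{-304 + 1658} = \left(- \frac{1943}{369480} - \frac{1943 \sqrt{19}}{369480}\right) + \frac{3461379}{1354} = \frac{639453841049}{250137960} - \frac{1943 \sqrt{19}}{369480}$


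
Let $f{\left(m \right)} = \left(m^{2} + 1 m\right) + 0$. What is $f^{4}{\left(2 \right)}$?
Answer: $1296$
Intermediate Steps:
$f{\left(m \right)} = m + m^{2}$ ($f{\left(m \right)} = \left(m^{2} + m\right) + 0 = \left(m + m^{2}\right) + 0 = m + m^{2}$)
$f^{4}{\left(2 \right)} = \left(2 \left(1 + 2\right)\right)^{4} = \left(2 \cdot 3\right)^{4} = 6^{4} = 1296$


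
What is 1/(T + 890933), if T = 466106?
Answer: 1/1357039 ≈ 7.3690e-7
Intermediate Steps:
1/(T + 890933) = 1/(466106 + 890933) = 1/1357039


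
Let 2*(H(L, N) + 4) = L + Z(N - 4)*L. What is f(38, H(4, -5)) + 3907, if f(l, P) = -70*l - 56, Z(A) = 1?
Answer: 1191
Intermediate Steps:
H(L, N) = -4 + L (H(L, N) = -4 + (L + 1*L)/2 = -4 + (L + L)/2 = -4 + (2*L)/2 = -4 + L)
f(l, P) = -56 - 70*l
f(38, H(4, -5)) + 3907 = (-56 - 70*38) + 3907 = (-56 - 2660) + 3907 = -2716 + 3907 = 1191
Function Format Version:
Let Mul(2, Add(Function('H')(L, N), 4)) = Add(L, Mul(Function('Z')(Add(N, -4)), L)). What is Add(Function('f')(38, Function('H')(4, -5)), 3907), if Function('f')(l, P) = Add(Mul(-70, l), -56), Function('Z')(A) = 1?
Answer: 1191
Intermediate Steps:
Function('H')(L, N) = Add(-4, L) (Function('H')(L, N) = Add(-4, Mul(Rational(1, 2), Add(L, Mul(1, L)))) = Add(-4, Mul(Rational(1, 2), Add(L, L))) = Add(-4, Mul(Rational(1, 2), Mul(2, L))) = Add(-4, L))
Function('f')(l, P) = Add(-56, Mul(-70, l))
Add(Function('f')(38, Function('H')(4, -5)), 3907) = Add(Add(-56, Mul(-70, 38)), 3907) = Add(Add(-56, -2660), 3907) = Add(-2716, 3907) = 1191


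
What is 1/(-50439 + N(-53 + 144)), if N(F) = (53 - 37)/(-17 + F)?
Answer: -37/1866235 ≈ -1.9826e-5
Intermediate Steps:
N(F) = 16/(-17 + F)
1/(-50439 + N(-53 + 144)) = 1/(-50439 + 16/(-17 + (-53 + 144))) = 1/(-50439 + 16/(-17 + 91)) = 1/(-50439 + 16/74) = 1/(-50439 + 16*(1/74)) = 1/(-50439 + 8/37) = 1/(-1866235/37) = -37/1866235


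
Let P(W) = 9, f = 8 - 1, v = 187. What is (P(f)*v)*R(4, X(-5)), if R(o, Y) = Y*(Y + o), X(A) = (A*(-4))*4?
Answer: 11309760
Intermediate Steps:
X(A) = -16*A (X(A) = -4*A*4 = -16*A)
f = 7
(P(f)*v)*R(4, X(-5)) = (9*187)*((-16*(-5))*(-16*(-5) + 4)) = 1683*(80*(80 + 4)) = 1683*(80*84) = 1683*6720 = 11309760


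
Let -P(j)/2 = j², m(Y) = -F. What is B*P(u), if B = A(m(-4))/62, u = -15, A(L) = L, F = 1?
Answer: 225/31 ≈ 7.2581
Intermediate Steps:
m(Y) = -1 (m(Y) = -1*1 = -1)
P(j) = -2*j²
B = -1/62 ≈ -0.016129
B*P(u) = -(-1)*(-15)²/31 = -(-1)*225/31 = -1/62*(-450) = 225/31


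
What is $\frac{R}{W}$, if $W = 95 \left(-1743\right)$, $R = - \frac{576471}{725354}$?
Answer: $\frac{27451}{5719416290} \approx 4.7996 \cdot 10^{-6}$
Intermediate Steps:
$R = - \frac{82353}{103622}$ ($R = \left(-576471\right) \frac{1}{725354} = - \frac{82353}{103622} \approx -0.79474$)
$W = -165585$
$\frac{R}{W} = - \frac{82353}{103622 \left(-165585\right)} = \left(- \frac{82353}{103622}\right) \left(- \frac{1}{165585}\right) = \frac{27451}{5719416290}$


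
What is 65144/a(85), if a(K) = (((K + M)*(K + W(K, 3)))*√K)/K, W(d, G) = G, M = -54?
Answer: 8143*√85/341 ≈ 220.16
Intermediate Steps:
a(K) = (-54 + K)*(3 + K)/√K (a(K) = (((K - 54)*(K + 3))*√K)/K = (((-54 + K)*(3 + K))*√K)/K = (√K*(-54 + K)*(3 + K))/K = (-54 + K)*(3 + K)/√K)
65144/a(85) = 65144/(((-162 + 85*(-51 + 85))/√85)) = 65144/(((√85/85)*(-162 + 85*34))) = 65144/(((√85/85)*(-162 + 2890))) = 65144/(((√85/85)*2728)) = 65144/((2728*√85/85)) = 65144*(√85/2728) = 8143*√85/341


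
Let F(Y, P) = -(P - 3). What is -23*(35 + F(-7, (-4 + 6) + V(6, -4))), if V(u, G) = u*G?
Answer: -1380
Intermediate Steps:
V(u, G) = G*u
F(Y, P) = 3 - P (F(Y, P) = -(-3 + P) = 3 - P)
-23*(35 + F(-7, (-4 + 6) + V(6, -4))) = -23*(35 + (3 - ((-4 + 6) - 4*6))) = -23*(35 + (3 - (2 - 24))) = -23*(35 + (3 - 1*(-22))) = -23*(35 + (3 + 22)) = -23*(35 + 25) = -23*60 = -1380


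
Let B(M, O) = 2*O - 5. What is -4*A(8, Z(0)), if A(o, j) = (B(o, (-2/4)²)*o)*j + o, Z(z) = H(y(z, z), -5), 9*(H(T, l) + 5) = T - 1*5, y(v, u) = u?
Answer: -832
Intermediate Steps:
H(T, l) = -50/9 + T/9 (H(T, l) = -5 + (T - 1*5)/9 = -5 + (T - 5)/9 = -5 + (-5 + T)/9 = -5 + (-5/9 + T/9) = -50/9 + T/9)
B(M, O) = -5 + 2*O
Z(z) = -50/9 + z/9
A(o, j) = o - 9*j*o/2 (A(o, j) = ((-5 + 2*(-2/4)²)*o)*j + o = ((-5 + 2*(-2*¼)²)*o)*j + o = ((-5 + 2*(-½)²)*o)*j + o = ((-5 + 2*(¼))*o)*j + o = ((-5 + ½)*o)*j + o = (-9*o/2)*j + o = -9*j*o/2 + o = o - 9*j*o/2)
-4*A(8, Z(0)) = -2*8*(2 - 9*(-50/9 + (⅑)*0)) = -2*8*(2 - 9*(-50/9 + 0)) = -2*8*(2 - 9*(-50/9)) = -2*8*(2 + 50) = -2*8*52 = -4*208 = -832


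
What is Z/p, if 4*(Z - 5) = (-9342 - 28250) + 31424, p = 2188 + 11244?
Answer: -1537/13432 ≈ -0.11443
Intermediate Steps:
p = 13432
Z = -1537 (Z = 5 + ((-9342 - 28250) + 31424)/4 = 5 + (-37592 + 31424)/4 = 5 + (¼)*(-6168) = 5 - 1542 = -1537)
Z/p = -1537/13432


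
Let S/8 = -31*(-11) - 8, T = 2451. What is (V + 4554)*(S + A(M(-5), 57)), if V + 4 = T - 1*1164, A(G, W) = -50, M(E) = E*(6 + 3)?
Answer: 15257918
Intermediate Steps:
M(E) = 9*E (M(E) = E*9 = 9*E)
S = 2664 (S = 8*(-31*(-11) - 8) = 8*(341 - 8) = 8*333 = 2664)
V = 1283 (V = -4 + (2451 - 1*1164) = -4 + (2451 - 1164) = -4 + 1287 = 1283)
(V + 4554)*(S + A(M(-5), 57)) = (1283 + 4554)*(2664 - 50) = 5837*2614 = 15257918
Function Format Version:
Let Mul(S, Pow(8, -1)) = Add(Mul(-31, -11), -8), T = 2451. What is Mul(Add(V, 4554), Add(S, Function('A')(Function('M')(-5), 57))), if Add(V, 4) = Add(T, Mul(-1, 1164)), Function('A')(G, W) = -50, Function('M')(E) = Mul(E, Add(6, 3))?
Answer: 15257918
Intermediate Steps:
Function('M')(E) = Mul(9, E) (Function('M')(E) = Mul(E, 9) = Mul(9, E))
S = 2664 (S = Mul(8, Add(Mul(-31, -11), -8)) = Mul(8, Add(341, -8)) = Mul(8, 333) = 2664)
V = 1283 (V = Add(-4, Add(2451, Mul(-1, 1164))) = Add(-4, Add(2451, -1164)) = Add(-4, 1287) = 1283)
Mul(Add(V, 4554), Add(S, Function('A')(Function('M')(-5), 57))) = Mul(Add(1283, 4554), Add(2664, -50)) = Mul(5837, 2614) = 15257918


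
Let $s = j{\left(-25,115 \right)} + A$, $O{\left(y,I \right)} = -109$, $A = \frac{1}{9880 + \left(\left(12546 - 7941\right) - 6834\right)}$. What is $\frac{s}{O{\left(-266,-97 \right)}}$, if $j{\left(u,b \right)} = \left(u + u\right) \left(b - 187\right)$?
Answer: $- \frac{27543601}{833959} \approx -33.028$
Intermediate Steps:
$A = \frac{1}{7651}$ ($A = \frac{1}{9880 + \left(4605 - 6834\right)} = \frac{1}{9880 - 2229} = \frac{1}{7651} \approx 0.0001307$)
$j{\left(u,b \right)} = 2 u \left(-187 + b\right)$
$s = \frac{27543601}{7651}$ ($s = 2 \left(-25\right) \left(-187 + 115\right) + \frac{1}{7651} = 2 \left(-25\right) \left(-72\right) + \frac{1}{7651} = 3600 + \frac{1}{7651} = \frac{27543601}{7651} \approx 3600.0$)
$\frac{s}{O{\left(-266,-97 \right)}} = \frac{27543601}{7651 \left(-109\right)} = \frac{27543601}{7651} \left(- \frac{1}{109}\right) = - \frac{27543601}{833959}$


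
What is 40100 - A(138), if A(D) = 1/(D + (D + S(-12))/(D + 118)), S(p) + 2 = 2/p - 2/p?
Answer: 177763268/4433 ≈ 40100.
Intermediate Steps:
S(p) = -2 (S(p) = -2 + (2/p - 2/p) = -2 + 0 = -2)
A(D) = 1/(D + (-2 + D)/(118 + D)) (A(D) = 1/(D + (D - 2)/(D + 118)) = 1/(D + (-2 + D)/(118 + D)))
40100 - A(138) = 40100 - (118 + 138)/(-2 + 138² + 119*138) = 40100 - 256/(-2 + 19044 + 16422) = 40100 - 256/35464 = 40100 - 1*32/4433 = 40100 - 32/4433 = 177763268/4433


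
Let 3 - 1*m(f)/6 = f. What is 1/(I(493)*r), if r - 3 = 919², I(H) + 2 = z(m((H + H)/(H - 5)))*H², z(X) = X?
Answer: 61/73589348138698 ≈ 8.2892e-13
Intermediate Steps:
m(f) = 18 - 6*f
I(H) = -2 + H²*(18 - 12*H/(-5 + H)) (I(H) = -2 + (18 - 6*(H + H)/(H - 5))*H² = -2 + (18 - 6*2*H/(-5 + H))*H² = -2 + (18 - 12*H/(-5 + H))*H² = -2 + H²*(18 - 12*H/(-5 + H)))
r = 844564 (r = 3 + 919² = 3 + 844561 = 844564)
1/(I(493)*r) = 1/((2*(5 - 1*493 + 3*493²*(-15 + 493))/(-5 + 493))*844564) = (1/844564)/(2*(5 - 493 + 3*243049*478)/488) = (1/844564)/(2*(1/488)*(5 - 493 + 348532266)) = (1/844564)/(2*(1/488)*348531778) = (1/844564)/(174265889/122) = (122/174265889)*(1/844564) = 61/73589348138698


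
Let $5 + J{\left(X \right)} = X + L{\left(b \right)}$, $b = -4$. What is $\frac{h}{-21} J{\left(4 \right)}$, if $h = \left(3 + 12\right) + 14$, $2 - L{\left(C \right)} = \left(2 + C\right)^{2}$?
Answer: $\frac{29}{7} \approx 4.1429$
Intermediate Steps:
$L{\left(C \right)} = 2 - \left(2 + C\right)^{2}$
$J{\left(X \right)} = -7 + X$ ($J{\left(X \right)} = -5 + \left(X + \left(2 - \left(2 - 4\right)^{2}\right)\right) = -5 + \left(X + \left(2 - \left(-2\right)^{2}\right)\right) = -5 + \left(X + \left(2 - 4\right)\right) = -5 + \left(X - 2\right) = -5 + \left(-2 + X\right) = -7 + X$)
$h = 29$ ($h = 15 + 14 = 29$)
$\frac{h}{-21} J{\left(4 \right)} = \frac{1}{-21} \cdot 29 \left(-7 + 4\right) = \left(- \frac{1}{21}\right) 29 \left(-3\right) = \left(- \frac{29}{21}\right) \left(-3\right) = \frac{29}{7}$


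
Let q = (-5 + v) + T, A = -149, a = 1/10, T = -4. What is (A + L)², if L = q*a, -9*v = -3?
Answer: 5053504/225 ≈ 22460.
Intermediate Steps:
v = ⅓ (v = -⅑*(-3) = ⅓ ≈ 0.33333)
a = ⅒ ≈ 0.10000
q = -26/3 (q = (-5 + ⅓) - 4 = -14/3 - 4 = -26/3 ≈ -8.6667)
L = -13/15 (L = -26/3*⅒ = -13/15 ≈ -0.86667)
(A + L)² = (-149 - 13/15)² = (-2248/15)² = 5053504/225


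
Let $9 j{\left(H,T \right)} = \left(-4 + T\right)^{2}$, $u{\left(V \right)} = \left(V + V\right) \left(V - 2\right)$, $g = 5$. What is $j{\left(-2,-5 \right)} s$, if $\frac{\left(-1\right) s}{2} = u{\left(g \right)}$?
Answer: $-540$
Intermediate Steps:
$u{\left(V \right)} = 2 V \left(-2 + V\right)$
$s = -60$ ($s = - 2 \cdot 2 \cdot 5 \left(-2 + 5\right) = - 2 \cdot 2 \cdot 5 \cdot 3 = \left(-2\right) 30 = -60$)
$j{\left(H,T \right)} = \frac{\left(-4 + T\right)^{2}}{9}$
$j{\left(-2,-5 \right)} s = \frac{\left(-4 - 5\right)^{2}}{9} \left(-60\right) = \frac{\left(-9\right)^{2}}{9} \left(-60\right) = \frac{1}{9} \cdot 81 \left(-60\right) = 9 \left(-60\right) = -540$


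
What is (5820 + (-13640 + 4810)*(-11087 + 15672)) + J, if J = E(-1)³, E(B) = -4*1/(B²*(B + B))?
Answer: -40479722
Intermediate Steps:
E(B) = -2/B³ (E(B) = -4*1/(2*B³) = -2/B³)
J = 8 (J = (-2/(-1)³)³ = (-2*(-1))³ = 2³ = 8)
(5820 + (-13640 + 4810)*(-11087 + 15672)) + J = (5820 + (-13640 + 4810)*(-11087 + 15672)) + 8 = (5820 - 8830*4585) + 8 = (5820 - 40485550) + 8 = -40479730 + 8 = -40479722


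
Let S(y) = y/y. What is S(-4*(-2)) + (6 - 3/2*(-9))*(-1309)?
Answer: -51049/2 ≈ -25525.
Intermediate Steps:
S(y) = 1
S(-4*(-2)) + (6 - 3/2*(-9))*(-1309) = 1 + (6 - 3/2*(-9))*(-1309) = 1 + (6 + 27/2)*(-1309) = 1 + (39/2)*(-1309) = 1 - 51051/2 = -51049/2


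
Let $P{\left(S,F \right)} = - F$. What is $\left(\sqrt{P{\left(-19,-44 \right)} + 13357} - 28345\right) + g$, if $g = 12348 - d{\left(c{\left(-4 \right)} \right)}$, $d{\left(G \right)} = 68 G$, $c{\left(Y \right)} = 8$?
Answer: $-16541 + 3 \sqrt{1489} \approx -16425.0$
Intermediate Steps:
$g = 11804$ ($g = 12348 - 68 \cdot 8 = 12348 - 544 = 11804$)
$\left(\sqrt{P{\left(-19,-44 \right)} + 13357} - 28345\right) + g = \left(\sqrt{\left(-1\right) \left(-44\right) + 13357} - 28345\right) + 11804 = \left(\sqrt{44 + 13357} - 28345\right) + 11804 = \left(\sqrt{13401} - 28345\right) + 11804 = \left(3 \sqrt{1489} - 28345\right) + 11804 = \left(-28345 + 3 \sqrt{1489}\right) + 11804 = -16541 + 3 \sqrt{1489}$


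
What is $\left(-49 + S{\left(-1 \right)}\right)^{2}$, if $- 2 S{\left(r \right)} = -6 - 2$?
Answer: $2025$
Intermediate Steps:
$S{\left(r \right)} = 4$ ($S{\left(r \right)} = - \frac{-6 - 2}{2} = \left(- \frac{1}{2}\right) \left(-8\right) = 4$)
$\left(-49 + S{\left(-1 \right)}\right)^{2} = \left(-49 + 4\right)^{2} = \left(-45\right)^{2} = 2025$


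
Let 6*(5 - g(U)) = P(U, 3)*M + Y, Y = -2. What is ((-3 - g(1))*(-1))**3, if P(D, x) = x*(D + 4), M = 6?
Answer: -8000/27 ≈ -296.30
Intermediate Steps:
P(D, x) = x*(4 + D)
g(U) = -20/3 - 3*U (g(U) = 5 - ((3*(4 + U))*6 - 2)/6 = 5 - ((12 + 3*U)*6 - 2)/6 = 5 - ((72 + 18*U) - 2)/6 = 5 - (70 + 18*U)/6 = 5 + (-35/3 - 3*U) = -20/3 - 3*U)
((-3 - g(1))*(-1))**3 = ((-3 - (-20/3 - 3*1))*(-1))**3 = ((-3 - (-20/3 - 3))*(-1))**3 = ((-3 - 1*(-29/3))*(-1))**3 = ((-3 + 29/3)*(-1))**3 = ((20/3)*(-1))**3 = (-20/3)**3 = -8000/27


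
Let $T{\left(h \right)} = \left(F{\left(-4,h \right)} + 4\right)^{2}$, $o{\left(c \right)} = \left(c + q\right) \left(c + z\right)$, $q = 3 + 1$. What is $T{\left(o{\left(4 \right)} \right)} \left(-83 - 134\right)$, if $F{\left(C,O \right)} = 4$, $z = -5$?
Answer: $-13888$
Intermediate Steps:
$q = 4$
$o{\left(c \right)} = \left(-5 + c\right) \left(4 + c\right)$ ($o{\left(c \right)} = \left(c + 4\right) \left(c - 5\right) = \left(4 + c\right) \left(-5 + c\right) = \left(-5 + c\right) \left(4 + c\right)$)
$T{\left(h \right)} = 64$ ($T{\left(h \right)} = \left(4 + 4\right)^{2} = 8^{2} = 64$)
$T{\left(o{\left(4 \right)} \right)} \left(-83 - 134\right) = 64 \left(-83 - 134\right) = 64 \left(-217\right) = -13888$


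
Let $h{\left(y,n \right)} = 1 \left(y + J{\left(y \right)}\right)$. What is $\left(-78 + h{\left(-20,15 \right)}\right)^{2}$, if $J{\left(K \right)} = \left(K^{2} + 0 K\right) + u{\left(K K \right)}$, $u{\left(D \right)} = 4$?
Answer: $93636$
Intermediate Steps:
$J{\left(K \right)} = 4 + K^{2}$ ($J{\left(K \right)} = \left(K^{2} + 0 K\right) + 4 = \left(K^{2} + 0\right) + 4 = K^{2} + 4 = 4 + K^{2}$)
$h{\left(y,n \right)} = 4 + y + y^{2}$ ($h{\left(y,n \right)} = 1 \left(y + \left(4 + y^{2}\right)\right) = 1 \left(4 + y + y^{2}\right) = 4 + y + y^{2}$)
$\left(-78 + h{\left(-20,15 \right)}\right)^{2} = \left(-78 + \left(4 - 20 + \left(-20\right)^{2}\right)\right)^{2} = \left(-78 + \left(4 - 20 + 400\right)\right)^{2} = \left(-78 + 384\right)^{2} = 306^{2} = 93636$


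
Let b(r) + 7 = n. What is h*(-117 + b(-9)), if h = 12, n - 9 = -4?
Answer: -1428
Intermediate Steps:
n = 5 (n = 9 - 4 = 5)
b(r) = -2 (b(r) = -7 + 5 = -2)
h*(-117 + b(-9)) = 12*(-117 - 2) = 12*(-119) = -1428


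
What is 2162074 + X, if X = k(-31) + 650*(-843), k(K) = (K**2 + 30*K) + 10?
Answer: 1614165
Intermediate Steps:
k(K) = 10 + K**2 + 30*K
X = -547909 (X = (10 + (-31)**2 + 30*(-31)) + 650*(-843) = (10 + 961 - 930) - 547950 = 41 - 547950 = -547909)
2162074 + X = 2162074 - 547909 = 1614165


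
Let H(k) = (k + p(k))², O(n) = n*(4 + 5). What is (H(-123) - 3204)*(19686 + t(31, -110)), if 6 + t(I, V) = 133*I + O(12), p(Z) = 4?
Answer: 261992827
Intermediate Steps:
O(n) = 9*n (O(n) = n*9 = 9*n)
H(k) = (4 + k)² (H(k) = (k + 4)² = (4 + k)²)
t(I, V) = 102 + 133*I (t(I, V) = -6 + (133*I + 9*12) = -6 + (133*I + 108) = -6 + (108 + 133*I) = 102 + 133*I)
(H(-123) - 3204)*(19686 + t(31, -110)) = ((4 - 123)² - 3204)*(19686 + (102 + 133*31)) = ((-119)² - 3204)*(19686 + (102 + 4123)) = (14161 - 3204)*(19686 + 4225) = 10957*23911 = 261992827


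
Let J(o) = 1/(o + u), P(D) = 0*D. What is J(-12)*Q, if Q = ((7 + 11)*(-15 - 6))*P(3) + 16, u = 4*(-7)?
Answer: -⅖ ≈ -0.40000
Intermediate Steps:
u = -28
P(D) = 0
J(o) = 1/(-28 + o) (J(o) = 1/(o - 28) = 1/(-28 + o))
Q = 16 (Q = ((7 + 11)*(-15 - 6))*0 + 16 = (18*(-21))*0 + 16 = -378*0 + 16 = 0 + 16 = 16)
J(-12)*Q = 16/(-28 - 12) = 16/(-40) = -1/40*16 = -⅖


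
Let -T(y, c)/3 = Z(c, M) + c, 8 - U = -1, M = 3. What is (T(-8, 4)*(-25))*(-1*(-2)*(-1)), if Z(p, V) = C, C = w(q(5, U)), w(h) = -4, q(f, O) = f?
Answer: 0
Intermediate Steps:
U = 9 (U = 8 - 1*(-1) = 8 + 1 = 9)
C = -4
Z(p, V) = -4
T(y, c) = 12 - 3*c (T(y, c) = -3*(-4 + c) = 12 - 3*c)
(T(-8, 4)*(-25))*(-1*(-2)*(-1)) = ((12 - 3*4)*(-25))*(-1*(-2)*(-1)) = ((12 - 12)*(-25))*(2*(-1)) = (0*(-25))*(-2) = 0*(-2) = 0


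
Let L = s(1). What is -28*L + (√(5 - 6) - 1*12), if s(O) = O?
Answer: -40 + I ≈ -40.0 + 1.0*I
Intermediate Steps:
L = 1
-28*L + (√(5 - 6) - 1*12) = -28*1 + (√(5 - 6) - 1*12) = -28 + (√(-1) - 12) = -28 + (I - 12) = -28 + (-12 + I) = -40 + I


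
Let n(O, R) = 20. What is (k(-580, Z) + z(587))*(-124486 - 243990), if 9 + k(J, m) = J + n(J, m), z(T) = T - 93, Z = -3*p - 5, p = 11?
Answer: 27635700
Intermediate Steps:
Z = -38 (Z = -3*11 - 5 = -33 - 5 = -38)
z(T) = -93 + T
k(J, m) = 11 + J (k(J, m) = -9 + (J + 20) = -9 + (20 + J) = 11 + J)
(k(-580, Z) + z(587))*(-124486 - 243990) = ((11 - 580) + (-93 + 587))*(-124486 - 243990) = (-569 + 494)*(-368476) = -75*(-368476) = 27635700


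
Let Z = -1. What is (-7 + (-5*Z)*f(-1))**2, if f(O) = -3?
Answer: 484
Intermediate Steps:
(-7 + (-5*Z)*f(-1))**2 = (-7 - 5*(-1)*(-3))**2 = (-7 + 5*(-3))**2 = (-7 - 15)**2 = (-22)**2 = 484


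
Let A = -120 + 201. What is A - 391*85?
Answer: -33154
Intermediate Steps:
A = 81
A - 391*85 = 81 - 391*85 = 81 - 33235 = -33154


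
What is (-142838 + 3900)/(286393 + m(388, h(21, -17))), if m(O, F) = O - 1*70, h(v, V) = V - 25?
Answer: -138938/286711 ≈ -0.48459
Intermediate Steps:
h(v, V) = -25 + V
m(O, F) = -70 + O (m(O, F) = O - 70 = -70 + O)
(-142838 + 3900)/(286393 + m(388, h(21, -17))) = (-142838 + 3900)/(286393 + (-70 + 388)) = -138938/(286393 + 318) = -138938/286711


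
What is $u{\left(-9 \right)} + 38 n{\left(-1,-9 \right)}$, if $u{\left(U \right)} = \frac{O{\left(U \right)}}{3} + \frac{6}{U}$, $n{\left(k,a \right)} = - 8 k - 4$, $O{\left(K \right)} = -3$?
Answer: $\frac{451}{3} \approx 150.33$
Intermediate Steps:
$n{\left(k,a \right)} = -4 - 8 k$
$u{\left(U \right)} = -1 + \frac{6}{U}$ ($u{\left(U \right)} = - \frac{3}{3} + \frac{6}{U} = \left(-3\right) \frac{1}{3} + \frac{6}{U} = -1 + \frac{6}{U}$)
$u{\left(-9 \right)} + 38 n{\left(-1,-9 \right)} = \frac{6 - -9}{-9} + 38 \left(-4 - -8\right) = - \frac{6 + 9}{9} + 38 \left(-4 + 8\right) = \left(- \frac{1}{9}\right) 15 + 38 \cdot 4 = - \frac{5}{3} + 152 = \frac{451}{3}$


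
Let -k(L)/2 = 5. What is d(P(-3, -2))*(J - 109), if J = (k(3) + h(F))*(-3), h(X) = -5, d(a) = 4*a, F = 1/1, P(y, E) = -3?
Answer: 768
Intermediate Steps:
k(L) = -10 (k(L) = -2*5 = -10)
F = 1 (F = 1*1 = 1)
J = 45 (J = (-10 - 5)*(-3) = -15*(-3) = 45)
d(P(-3, -2))*(J - 109) = (4*(-3))*(45 - 109) = -12*(-64) = 768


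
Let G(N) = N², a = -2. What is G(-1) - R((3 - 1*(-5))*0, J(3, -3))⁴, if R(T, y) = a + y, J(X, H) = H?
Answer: -624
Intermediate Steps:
R(T, y) = -2 + y
G(-1) - R((3 - 1*(-5))*0, J(3, -3))⁴ = (-1)² - (-2 - 3)⁴ = 1 - 1*(-5)⁴ = 1 - 1*625 = 1 - 625 = -624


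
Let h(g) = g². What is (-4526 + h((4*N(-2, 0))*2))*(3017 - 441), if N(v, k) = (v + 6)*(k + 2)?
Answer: -1107680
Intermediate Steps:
N(v, k) = (2 + k)*(6 + v) (N(v, k) = (6 + v)*(2 + k) = (2 + k)*(6 + v))
(-4526 + h((4*N(-2, 0))*2))*(3017 - 441) = (-4526 + ((4*(12 + 2*(-2) + 6*0 + 0*(-2)))*2)²)*(3017 - 441) = (-4526 + ((4*(12 - 4 + 0 + 0))*2)²)*2576 = (-4526 + ((4*8)*2)²)*2576 = (-4526 + (32*2)²)*2576 = (-4526 + 64²)*2576 = (-4526 + 4096)*2576 = -430*2576 = -1107680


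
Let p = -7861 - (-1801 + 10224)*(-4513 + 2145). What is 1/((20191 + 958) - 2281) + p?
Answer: 376186467005/18868 ≈ 1.9938e+7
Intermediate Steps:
p = 19937803 (p = -7861 - 8423*(-2368) = -7861 - 1*(-19945664) = -7861 + 19945664 = 19937803)
1/((20191 + 958) - 2281) + p = 1/((20191 + 958) - 2281) + 19937803 = 1/(21149 - 2281) + 19937803 = 1/18868 + 19937803 = 376186467005/18868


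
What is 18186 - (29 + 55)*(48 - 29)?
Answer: 16590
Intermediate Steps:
18186 - (29 + 55)*(48 - 29) = 18186 - 84*19 = 18186 - 1*1596 = 18186 - 1596 = 16590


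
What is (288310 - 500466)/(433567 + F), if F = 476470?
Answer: -212156/910037 ≈ -0.23313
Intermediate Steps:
(288310 - 500466)/(433567 + F) = (288310 - 500466)/(433567 + 476470) = -212156/910037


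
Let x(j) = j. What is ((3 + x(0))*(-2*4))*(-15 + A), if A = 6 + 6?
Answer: 72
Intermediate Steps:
A = 12
((3 + x(0))*(-2*4))*(-15 + A) = ((3 + 0)*(-2*4))*(-15 + 12) = (3*(-8))*(-3) = -24*(-3) = 72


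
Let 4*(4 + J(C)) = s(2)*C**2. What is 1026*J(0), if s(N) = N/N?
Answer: -4104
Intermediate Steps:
s(N) = 1
J(C) = -4 + C**2/4 (J(C) = -4 + (1*C**2)/4 = -4 + C**2/4)
1026*J(0) = 1026*(-4 + (1/4)*0**2) = 1026*(-4 + (1/4)*0) = 1026*(-4 + 0) = 1026*(-4) = -4104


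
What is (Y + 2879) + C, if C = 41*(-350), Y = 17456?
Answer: 5985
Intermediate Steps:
C = -14350
(Y + 2879) + C = (17456 + 2879) - 14350 = 20335 - 14350 = 5985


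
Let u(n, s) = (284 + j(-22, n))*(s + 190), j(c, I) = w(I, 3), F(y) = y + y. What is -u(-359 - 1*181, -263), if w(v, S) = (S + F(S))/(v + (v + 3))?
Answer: 7442569/359 ≈ 20731.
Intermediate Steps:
F(y) = 2*y
w(v, S) = 3*S/(3 + 2*v) (w(v, S) = (S + 2*S)/(v + (v + 3)) = (3*S)/(v + (3 + v)) = (3*S)/(3 + 2*v) = 3*S/(3 + 2*v))
j(c, I) = 9/(3 + 2*I) (j(c, I) = 3*3/(3 + 2*I) = 9/(3 + 2*I))
u(n, s) = (190 + s)*(284 + 9/(3 + 2*n)) (u(n, s) = (284 + 9/(3 + 2*n))*(s + 190) = (284 + 9/(3 + 2*n))*(190 + s) = (190 + s)*(284 + 9/(3 + 2*n)))
-u(-359 - 1*181, -263) = -(163590 + 861*(-263) + 107920*(-359 - 1*181) + 568*(-359 - 1*181)*(-263))/(3 + 2*(-359 - 1*181)) = -(163590 - 226443 + 107920*(-359 - 181) + 568*(-359 - 181)*(-263))/(3 + 2*(-359 - 181)) = -(163590 - 226443 + 107920*(-540) + 568*(-540)*(-263))/(3 + 2*(-540)) = -(163590 - 226443 - 58276800 + 80667360)/(3 - 1080) = -22327707/(-1077) = -(-1)*22327707/1077 = -1*(-7442569/359) = 7442569/359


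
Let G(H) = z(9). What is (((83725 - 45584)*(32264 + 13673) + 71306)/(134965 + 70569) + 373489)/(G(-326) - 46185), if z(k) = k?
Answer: -78516842549/9490737984 ≈ -8.2730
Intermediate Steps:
G(H) = 9
(((83725 - 45584)*(32264 + 13673) + 71306)/(134965 + 70569) + 373489)/(G(-326) - 46185) = (((83725 - 45584)*(32264 + 13673) + 71306)/(134965 + 70569) + 373489)/(9 - 46185) = ((38141*45937 + 71306)/205534 + 373489)/(-46176) = ((1752083117 + 71306)*(1/205534) + 373489)*(-1/46176) = (1752154423*(1/205534) + 373489)*(-1/46176) = (1752154423/205534 + 373489)*(-1/46176) = (78516842549/205534)*(-1/46176) = -78516842549/9490737984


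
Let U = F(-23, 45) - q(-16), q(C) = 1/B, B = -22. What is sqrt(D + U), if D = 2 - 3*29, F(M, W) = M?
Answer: 5*I*sqrt(2090)/22 ≈ 10.39*I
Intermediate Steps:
D = -85 (D = 2 - 87 = -85)
q(C) = -1/22 (q(C) = 1/(-22) = -1/22)
U = -505/22 (U = -23 - 1*(-1/22) = -23 + 1/22 = -505/22 ≈ -22.955)
sqrt(D + U) = sqrt(-85 - 505/22) = sqrt(-2375/22) = 5*I*sqrt(2090)/22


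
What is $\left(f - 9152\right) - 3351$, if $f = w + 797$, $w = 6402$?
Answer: $-5304$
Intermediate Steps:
$f = 7199$ ($f = 6402 + 797 = 7199$)
$\left(f - 9152\right) - 3351 = \left(7199 - 9152\right) - 3351 = -1953 - 3351 = -5304$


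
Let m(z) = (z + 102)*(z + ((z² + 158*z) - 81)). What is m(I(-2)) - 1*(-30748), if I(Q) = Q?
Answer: -8752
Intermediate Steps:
m(z) = (102 + z)*(-81 + z² + 159*z) (m(z) = (102 + z)*(z + (-81 + z² + 158*z)) = (102 + z)*(-81 + z² + 159*z))
m(I(-2)) - 1*(-30748) = (-8262 + (-2)³ + 261*(-2)² + 16137*(-2)) - 1*(-30748) = (-8262 - 8 + 261*4 - 32274) + 30748 = (-8262 - 8 + 1044 - 32274) + 30748 = -39500 + 30748 = -8752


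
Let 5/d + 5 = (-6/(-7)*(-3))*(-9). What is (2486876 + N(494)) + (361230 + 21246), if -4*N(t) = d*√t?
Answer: 2869352 - 35*√494/508 ≈ 2.8694e+6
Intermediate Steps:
d = 35/127 (d = 5/(-5 + (-6/(-7)*(-3))*(-9)) = 5/(-5 + (-6*(-⅐)*(-3))*(-9)) = 5/(-5 + ((6/7)*(-3))*(-9)) = 5/(-5 - 18/7*(-9)) = 5/(-5 + 162/7) = 5/(127/7) = 5*(7/127) = 35/127 ≈ 0.27559)
N(t) = -35*√t/508
(2486876 + N(494)) + (361230 + 21246) = (2486876 - 35*√494/508) + (361230 + 21246) = (2486876 - 35*√494/508) + 382476 = 2869352 - 35*√494/508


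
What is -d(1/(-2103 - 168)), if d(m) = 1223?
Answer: -1223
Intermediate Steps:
-d(1/(-2103 - 168)) = -1*1223 = -1223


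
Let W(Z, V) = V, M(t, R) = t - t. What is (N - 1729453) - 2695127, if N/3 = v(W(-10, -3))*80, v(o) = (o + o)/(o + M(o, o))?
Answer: -4424100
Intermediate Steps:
M(t, R) = 0
v(o) = 2 (v(o) = (o + o)/(o + 0) = (2*o)/o = 2)
N = 480 (N = 3*(2*80) = 3*160 = 480)
(N - 1729453) - 2695127 = (480 - 1729453) - 2695127 = -1728973 - 2695127 = -4424100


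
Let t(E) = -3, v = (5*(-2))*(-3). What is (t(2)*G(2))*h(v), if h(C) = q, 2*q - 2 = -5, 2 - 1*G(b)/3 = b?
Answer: 0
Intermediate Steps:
v = 30 (v = -10*(-3) = 30)
G(b) = 6 - 3*b
q = -3/2 (q = 1 + (½)*(-5) = 1 - 5/2 = -3/2 ≈ -1.5000)
h(C) = -3/2
(t(2)*G(2))*h(v) = -3*(6 - 3*2)*(-3/2) = -3*(6 - 6)*(-3/2) = -3*0*(-3/2) = 0*(-3/2) = 0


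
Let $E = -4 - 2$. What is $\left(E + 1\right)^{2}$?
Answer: $25$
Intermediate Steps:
$E = -6$ ($E = -4 - 2 = -6$)
$\left(E + 1\right)^{2} = \left(-6 + 1\right)^{2} = \left(-5\right)^{2} = 25$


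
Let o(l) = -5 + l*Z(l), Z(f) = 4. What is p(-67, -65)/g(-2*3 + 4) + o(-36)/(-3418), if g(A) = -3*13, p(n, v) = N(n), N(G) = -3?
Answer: 5355/44434 ≈ 0.12052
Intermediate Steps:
p(n, v) = -3
g(A) = -39
o(l) = -5 + 4*l (o(l) = -5 + l*4 = -5 + 4*l)
p(-67, -65)/g(-2*3 + 4) + o(-36)/(-3418) = -3/(-39) + (-5 + 4*(-36))/(-3418) = -3*(-1/39) + (-5 - 144)*(-1/3418) = 1/13 - 149*(-1/3418) = 1/13 + 149/3418 = 5355/44434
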